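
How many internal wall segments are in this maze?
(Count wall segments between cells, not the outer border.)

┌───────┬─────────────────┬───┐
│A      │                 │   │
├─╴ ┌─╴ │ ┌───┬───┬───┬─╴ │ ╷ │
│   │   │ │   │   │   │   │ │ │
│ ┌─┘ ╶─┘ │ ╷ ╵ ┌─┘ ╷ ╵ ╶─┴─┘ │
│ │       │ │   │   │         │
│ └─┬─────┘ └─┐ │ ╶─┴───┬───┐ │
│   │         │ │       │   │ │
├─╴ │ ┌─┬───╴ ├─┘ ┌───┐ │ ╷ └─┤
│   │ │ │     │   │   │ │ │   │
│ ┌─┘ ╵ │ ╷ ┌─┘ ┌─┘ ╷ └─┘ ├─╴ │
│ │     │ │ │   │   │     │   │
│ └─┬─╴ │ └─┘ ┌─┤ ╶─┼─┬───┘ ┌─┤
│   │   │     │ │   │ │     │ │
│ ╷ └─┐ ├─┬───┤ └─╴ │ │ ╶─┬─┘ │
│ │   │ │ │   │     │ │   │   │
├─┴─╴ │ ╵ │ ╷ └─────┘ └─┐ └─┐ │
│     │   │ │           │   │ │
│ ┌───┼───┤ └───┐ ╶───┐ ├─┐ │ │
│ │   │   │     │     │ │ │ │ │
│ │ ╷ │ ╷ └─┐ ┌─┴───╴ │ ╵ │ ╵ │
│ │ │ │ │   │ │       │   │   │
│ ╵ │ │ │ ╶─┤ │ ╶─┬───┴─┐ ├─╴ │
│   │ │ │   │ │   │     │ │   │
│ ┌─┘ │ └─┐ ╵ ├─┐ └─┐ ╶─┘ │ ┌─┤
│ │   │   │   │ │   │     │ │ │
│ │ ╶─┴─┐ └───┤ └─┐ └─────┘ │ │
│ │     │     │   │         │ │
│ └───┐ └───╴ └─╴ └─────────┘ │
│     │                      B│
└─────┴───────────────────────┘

Counting internal wall segments:
Total internal walls: 196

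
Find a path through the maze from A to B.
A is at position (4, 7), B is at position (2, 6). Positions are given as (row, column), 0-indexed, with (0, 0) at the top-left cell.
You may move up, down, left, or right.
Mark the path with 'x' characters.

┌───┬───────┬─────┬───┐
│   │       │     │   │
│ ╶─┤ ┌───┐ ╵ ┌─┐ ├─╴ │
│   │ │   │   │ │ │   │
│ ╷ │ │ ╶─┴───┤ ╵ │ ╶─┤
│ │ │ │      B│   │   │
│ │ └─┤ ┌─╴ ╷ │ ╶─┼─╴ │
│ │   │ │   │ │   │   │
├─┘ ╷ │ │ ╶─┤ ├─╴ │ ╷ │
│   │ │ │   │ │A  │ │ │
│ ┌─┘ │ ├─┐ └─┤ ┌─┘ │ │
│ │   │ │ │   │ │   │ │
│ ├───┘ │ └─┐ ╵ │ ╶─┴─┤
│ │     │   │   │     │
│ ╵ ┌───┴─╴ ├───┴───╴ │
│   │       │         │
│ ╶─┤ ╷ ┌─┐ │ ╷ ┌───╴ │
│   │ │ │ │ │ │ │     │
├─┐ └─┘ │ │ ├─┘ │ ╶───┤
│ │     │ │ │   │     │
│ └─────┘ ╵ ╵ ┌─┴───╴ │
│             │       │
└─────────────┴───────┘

Finding the shortest path from (4, 7) to (2, 6):
Path length: 11 steps
Directions: down → down → left → up → left → up → left → up → right → up → right

Solution:

┌───┬───────┬─────┬───┐
│   │       │     │   │
│ ╶─┤ ┌───┐ ╵ ┌─┐ ├─╴ │
│   │ │   │   │ │ │   │
│ ╷ │ │ ╶─┴───┤ ╵ │ ╶─┤
│ │ │ │    x B│   │   │
│ │ └─┤ ┌─╴ ╷ │ ╶─┼─╴ │
│ │   │ │x x│ │   │   │
├─┘ ╷ │ │ ╶─┤ ├─╴ │ ╷ │
│   │ │ │x x│ │A  │ │ │
│ ┌─┘ │ ├─┐ └─┤ ┌─┘ │ │
│ │   │ │ │x x│x│   │ │
│ ├───┘ │ └─┐ ╵ │ ╶─┴─┤
│ │     │   │x x│     │
│ ╵ ┌───┴─╴ ├───┴───╴ │
│   │       │         │
│ ╶─┤ ╷ ┌─┐ │ ╷ ┌───╴ │
│   │ │ │ │ │ │ │     │
├─┐ └─┘ │ │ ├─┘ │ ╶───┤
│ │     │ │ │   │     │
│ └─────┘ ╵ ╵ ┌─┴───╴ │
│             │       │
└─────────────┴───────┘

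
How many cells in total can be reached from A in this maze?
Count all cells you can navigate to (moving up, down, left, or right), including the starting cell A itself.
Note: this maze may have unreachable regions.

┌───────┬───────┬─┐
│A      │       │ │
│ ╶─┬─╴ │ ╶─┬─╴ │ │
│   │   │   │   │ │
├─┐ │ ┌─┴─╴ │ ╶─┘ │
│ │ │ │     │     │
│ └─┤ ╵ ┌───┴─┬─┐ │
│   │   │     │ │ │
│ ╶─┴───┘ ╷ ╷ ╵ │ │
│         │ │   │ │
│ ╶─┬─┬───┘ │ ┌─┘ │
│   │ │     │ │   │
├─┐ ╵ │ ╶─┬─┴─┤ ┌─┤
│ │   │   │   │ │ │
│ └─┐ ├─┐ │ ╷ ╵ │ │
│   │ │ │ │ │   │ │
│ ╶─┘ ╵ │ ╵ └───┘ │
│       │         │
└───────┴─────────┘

Using BFS/flood-fill to find all reachable cells from A:
Maze size: 9 × 9 = 81 total cells
All cells are reachable — the maze is fully connected.
Reachable cells: 81

Reachable region (· marks reachable cells):

┌───────┬───────┬─┐
│A · · ·│· · · ·│·│
│ ╶─┬─╴ │ ╶─┬─╴ │ │
│· ·│· ·│· ·│· ·│·│
├─┐ │ ┌─┴─╴ │ ╶─┘ │
│·│·│·│· · ·│· · ·│
│ └─┤ ╵ ┌───┴─┬─┐ │
│· ·│· ·│· · ·│·│·│
│ ╶─┴───┘ ╷ ╷ ╵ │ │
│· · · · ·│·│· ·│·│
│ ╶─┬─┬───┘ │ ┌─┘ │
│· ·│·│· · ·│·│· ·│
├─┐ ╵ │ ╶─┬─┴─┤ ┌─┤
│·│· ·│· ·│· ·│·│·│
│ └─┐ ├─┐ │ ╷ ╵ │ │
│· ·│·│·│·│·│· ·│·│
│ ╶─┘ ╵ │ ╵ └───┘ │
│· · · ·│· · · · ·│
└───────┴─────────┘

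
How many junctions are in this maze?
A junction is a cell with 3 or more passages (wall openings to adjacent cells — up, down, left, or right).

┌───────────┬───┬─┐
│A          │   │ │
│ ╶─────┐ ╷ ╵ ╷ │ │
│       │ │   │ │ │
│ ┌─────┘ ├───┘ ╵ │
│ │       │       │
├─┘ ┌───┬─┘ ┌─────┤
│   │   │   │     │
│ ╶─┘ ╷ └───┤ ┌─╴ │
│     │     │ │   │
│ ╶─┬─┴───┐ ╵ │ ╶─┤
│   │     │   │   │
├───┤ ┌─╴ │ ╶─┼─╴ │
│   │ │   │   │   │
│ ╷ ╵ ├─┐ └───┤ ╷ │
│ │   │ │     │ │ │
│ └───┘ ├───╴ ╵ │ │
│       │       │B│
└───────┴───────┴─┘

Checking each cell for number of passages:

Junctions found (3+ passages):
  (0, 4): 3 passages
  (1, 0): 3 passages
  (2, 7): 3 passages
  (4, 0): 3 passages
  (5, 5): 3 passages
  (6, 4): 3 passages
  (6, 8): 3 passages
  (8, 6): 3 passages
Total junctions: 8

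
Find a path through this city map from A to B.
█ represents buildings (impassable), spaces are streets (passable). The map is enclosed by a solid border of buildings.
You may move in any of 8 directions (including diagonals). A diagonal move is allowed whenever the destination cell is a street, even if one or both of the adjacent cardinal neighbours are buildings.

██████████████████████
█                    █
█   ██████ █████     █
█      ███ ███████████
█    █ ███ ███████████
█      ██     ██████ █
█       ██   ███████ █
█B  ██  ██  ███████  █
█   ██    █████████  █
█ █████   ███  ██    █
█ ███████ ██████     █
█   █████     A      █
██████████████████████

Finding the shortest path from A to B:
Movement: 8-directional
Path length: 13 steps
Directions: left → left → left → left → up-left → up-left → up-left → up-left → up-left → left → left → left → down-left

Solution:

██████████████████████
█                    █
█   ██████ █████     █
█      ███ ███████████
█    █ ███ ███████████
█      ██     ██████ █
█ ↙←←←  ██   ███████ █
█B  ██↖ ██  ███████  █
█   ██ ↖  █████████  █
█ █████ ↖ ███  ██    █
█ ███████↖██████     █
█   █████ ↖←←←A      █
██████████████████████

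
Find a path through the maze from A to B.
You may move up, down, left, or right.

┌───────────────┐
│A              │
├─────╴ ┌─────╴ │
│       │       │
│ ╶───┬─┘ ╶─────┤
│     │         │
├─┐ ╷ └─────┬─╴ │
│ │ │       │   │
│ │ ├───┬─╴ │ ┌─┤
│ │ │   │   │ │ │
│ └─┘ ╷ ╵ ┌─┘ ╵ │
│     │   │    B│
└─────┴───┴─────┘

Finding the shortest path through the maze:
Path length: 20 steps
Directions: right → right → right → right → right → right → right → down → left → left → left → down → right → right → right → down → left → down → down → right

Solution:

┌───────────────┐
│A → → → → → → ↓│
├─────╴ ┌─────╴ │
│       │↓ ← ← ↲│
│ ╶───┬─┘ ╶─────┤
│     │  ↳ → → ↓│
├─┐ ╷ └─────┬─╴ │
│ │ │       │↓ ↲│
│ │ ├───┬─╴ │ ┌─┤
│ │ │   │   │↓│ │
│ └─┘ ╷ ╵ ┌─┘ ╵ │
│     │   │  ↳ B│
└─────┴───┴─────┘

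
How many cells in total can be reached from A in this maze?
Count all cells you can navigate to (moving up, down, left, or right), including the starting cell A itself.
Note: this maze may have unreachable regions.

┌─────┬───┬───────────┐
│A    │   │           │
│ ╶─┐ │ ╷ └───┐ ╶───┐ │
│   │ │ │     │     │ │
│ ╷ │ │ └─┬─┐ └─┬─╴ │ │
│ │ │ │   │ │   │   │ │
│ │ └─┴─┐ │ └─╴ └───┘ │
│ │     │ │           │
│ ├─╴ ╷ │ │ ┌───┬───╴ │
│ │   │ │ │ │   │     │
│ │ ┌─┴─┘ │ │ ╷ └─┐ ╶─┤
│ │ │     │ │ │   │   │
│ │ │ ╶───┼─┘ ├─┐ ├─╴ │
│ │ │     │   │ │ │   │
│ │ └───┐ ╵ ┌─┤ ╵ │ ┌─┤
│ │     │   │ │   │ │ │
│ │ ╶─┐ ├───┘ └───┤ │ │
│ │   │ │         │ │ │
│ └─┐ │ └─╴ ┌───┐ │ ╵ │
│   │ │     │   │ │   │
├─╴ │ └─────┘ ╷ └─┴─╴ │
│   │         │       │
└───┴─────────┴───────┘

Using BFS/flood-fill to find all reachable cells from A:
Maze size: 11 × 11 = 121 total cells
All cells are reachable — the maze is fully connected.
Reachable cells: 121

Reachable region (· marks reachable cells):

┌─────┬───┬───────────┐
│A · ·│· ·│· · · · · ·│
│ ╶─┐ │ ╷ └───┐ ╶───┐ │
│· ·│·│·│· · ·│· · ·│·│
│ ╷ │ │ └─┬─┐ └─┬─╴ │ │
│·│·│·│· ·│·│· ·│· ·│·│
│ │ └─┴─┐ │ └─╴ └───┘ │
│·│· · ·│·│· · · · · ·│
│ ├─╴ ╷ │ │ ┌───┬───╴ │
│·│· ·│·│·│·│· ·│· · ·│
│ │ ┌─┴─┘ │ │ ╷ └─┐ ╶─┤
│·│·│· · ·│·│·│· ·│· ·│
│ │ │ ╶───┼─┘ ├─┐ ├─╴ │
│·│·│· · ·│· ·│·│·│· ·│
│ │ └───┐ ╵ ┌─┤ ╵ │ ┌─┤
│·│· · ·│· ·│·│· ·│·│·│
│ │ ╶─┐ ├───┘ └───┤ │ │
│·│· ·│·│· · · · ·│·│·│
│ └─┐ │ └─╴ ┌───┐ │ ╵ │
│· ·│·│· · ·│· ·│·│· ·│
├─╴ │ └─────┘ ╷ └─┴─╴ │
│· ·│· · · · ·│· · · ·│
└───┴─────────┴───────┘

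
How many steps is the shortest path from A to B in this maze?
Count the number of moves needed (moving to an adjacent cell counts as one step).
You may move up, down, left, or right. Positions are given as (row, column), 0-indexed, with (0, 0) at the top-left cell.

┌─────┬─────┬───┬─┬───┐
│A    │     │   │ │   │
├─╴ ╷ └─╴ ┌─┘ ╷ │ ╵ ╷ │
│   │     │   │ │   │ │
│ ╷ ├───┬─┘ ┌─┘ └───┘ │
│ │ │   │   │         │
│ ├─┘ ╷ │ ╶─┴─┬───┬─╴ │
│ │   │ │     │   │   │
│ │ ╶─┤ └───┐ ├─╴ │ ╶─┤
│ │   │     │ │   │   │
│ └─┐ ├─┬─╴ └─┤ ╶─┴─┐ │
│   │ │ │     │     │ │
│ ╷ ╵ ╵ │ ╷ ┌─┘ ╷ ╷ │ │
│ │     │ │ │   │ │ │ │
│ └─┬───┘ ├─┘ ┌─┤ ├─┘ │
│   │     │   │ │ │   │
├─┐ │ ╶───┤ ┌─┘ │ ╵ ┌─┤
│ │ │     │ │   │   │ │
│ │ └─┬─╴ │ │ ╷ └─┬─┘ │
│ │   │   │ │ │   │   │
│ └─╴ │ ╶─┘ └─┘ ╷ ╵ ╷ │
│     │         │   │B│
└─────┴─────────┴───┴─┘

Using BFS to find shortest path:
Start: (0, 0), End: (10, 10)
Path found:
(0,0) → (0,1) → (1,1) → (1,0) → (2,0) → (3,0) → (4,0) → (5,0) → (5,1) → (6,1) → (6,2) → (5,2) → (4,2) → (4,1) → (3,1) → (3,2) → (2,2) → (2,3) → (3,3) → (4,3) → (4,4) → (4,5) → (5,5) → (5,4) → (6,4) → (7,4) → (7,3) → (7,2) → (8,2) → (8,3) → (8,4) → (9,4) → (9,3) → (10,3) → (10,4) → (10,5) → (10,6) → (10,7) → (9,7) → (9,8) → (10,8) → (10,9) → (9,9) → (9,10) → (10,10)
Number of steps: 44

Solution:

┌─────┬─────┬───┬─┬───┐
│A ↓  │     │   │ │   │
├─╴ ╷ └─╴ ┌─┘ ╷ │ ╵ ╷ │
│↓ ↲│     │   │ │   │ │
│ ╷ ├───┬─┘ ┌─┘ └───┘ │
│↓│ │↱ ↓│   │         │
│ ├─┘ ╷ │ ╶─┴─┬───┬─╴ │
│↓│↱ ↑│↓│     │   │   │
│ │ ╶─┤ └───┐ ├─╴ │ ╶─┤
│↓│↑ ↰│↳ → ↓│ │   │   │
│ └─┐ ├─┬─╴ └─┤ ╶─┴─┐ │
│↳ ↓│↑│ │↓ ↲  │     │ │
│ ╷ ╵ ╵ │ ╷ ┌─┘ ╷ ╷ │ │
│ │↳ ↑  │↓│ │   │ │ │ │
│ └─┬───┘ ├─┘ ┌─┤ ├─┘ │
│   │↓ ← ↲│   │ │ │   │
├─┐ │ ╶───┤ ┌─┘ │ ╵ ┌─┤
│ │ │↳ → ↓│ │   │   │ │
│ │ └─┬─╴ │ │ ╷ └─┬─┘ │
│ │   │↓ ↲│ │ │↱ ↓│↱ ↓│
│ └─╴ │ ╶─┘ └─┘ ╷ ╵ ╷ │
│     │↳ → → → ↑│↳ ↑│B│
└─────┴─────────┴───┴─┘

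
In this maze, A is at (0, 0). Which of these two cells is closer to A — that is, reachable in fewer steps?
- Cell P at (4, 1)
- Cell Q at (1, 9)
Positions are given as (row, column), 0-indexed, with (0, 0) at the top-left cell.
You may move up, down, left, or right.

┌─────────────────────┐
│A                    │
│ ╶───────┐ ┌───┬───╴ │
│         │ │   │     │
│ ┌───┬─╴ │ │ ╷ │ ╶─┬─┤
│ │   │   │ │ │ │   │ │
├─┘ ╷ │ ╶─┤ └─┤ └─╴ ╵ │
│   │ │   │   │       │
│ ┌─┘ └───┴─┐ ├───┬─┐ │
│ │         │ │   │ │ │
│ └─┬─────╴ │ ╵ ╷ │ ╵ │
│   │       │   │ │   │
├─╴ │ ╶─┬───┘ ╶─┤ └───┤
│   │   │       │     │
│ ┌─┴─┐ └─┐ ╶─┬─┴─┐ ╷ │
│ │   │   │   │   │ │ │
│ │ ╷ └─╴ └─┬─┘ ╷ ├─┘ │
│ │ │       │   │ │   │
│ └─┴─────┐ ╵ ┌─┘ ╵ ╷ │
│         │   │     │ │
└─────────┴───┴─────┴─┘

Shortest path A → P at (4, 1): 45 steps
Shortest path A → Q at (1, 9): 12 steps

Q is closer (12 steps vs 45 steps).

Path to P:

┌─────────────────────┐
│A → → → → ↓          │
│ ╶───────┐ ┌───┬───╴ │
│         │↓│   │     │
│ ┌───┬─╴ │ │ ╷ │ ╶─┬─┤
│ │   │   │↓│ │ │   │ │
├─┘ ╷ │ ╶─┤ └─┤ └─╴ ╵ │
│   │ │   │↳ ↓│       │
│ ┌─┘ └───┴─┐ ├───┬─┐ │
│ │P ← ← ← ↰│↓│↱ ↓│ │ │
│ └─┬─────╴ │ ╵ ╷ │ ╵ │
│   │↱ → → ↑│↳ ↑│↓│   │
├─╴ │ ╶─┬───┘ ╶─┤ └───┤
│   │↑ ↰│       │↳ → ↓│
│ ┌─┴─┐ └─┐ ╶─┬─┴─┐ ╷ │
│ │   │↑ ↰│   │↓ ↰│ │↓│
│ │ ╷ └─╴ └─┬─┘ ╷ ├─┘ │
│ │ │    ↑ ↰│↓ ↲│↑│↓ ↲│
│ └─┴─────┐ ╵ ┌─┘ ╵ ╷ │
│         │↑ ↲│  ↑ ↲│ │
└─────────┴───┴─────┴─┘

Path to Q:

┌─────────────────────┐
│A → → → → → → → → → ↓│
│ ╶───────┐ ┌───┬───╴ │
│         │ │   │  Q ↲│
│ ┌───┬─╴ │ │ ╷ │ ╶─┬─┤
│ │   │   │ │ │ │   │ │
├─┘ ╷ │ ╶─┤ └─┤ └─╴ ╵ │
│   │ │   │   │       │
│ ┌─┘ └───┴─┐ ├───┬─┐ │
│ │         │ │   │ │ │
│ └─┬─────╴ │ ╵ ╷ │ ╵ │
│   │       │   │ │   │
├─╴ │ ╶─┬───┘ ╶─┤ └───┤
│   │   │       │     │
│ ┌─┴─┐ └─┐ ╶─┬─┴─┐ ╷ │
│ │   │   │   │   │ │ │
│ │ ╷ └─╴ └─┬─┘ ╷ ├─┘ │
│ │ │       │   │ │   │
│ └─┴─────┐ ╵ ┌─┘ ╵ ╷ │
│         │   │     │ │
└─────────┴───┴─────┴─┘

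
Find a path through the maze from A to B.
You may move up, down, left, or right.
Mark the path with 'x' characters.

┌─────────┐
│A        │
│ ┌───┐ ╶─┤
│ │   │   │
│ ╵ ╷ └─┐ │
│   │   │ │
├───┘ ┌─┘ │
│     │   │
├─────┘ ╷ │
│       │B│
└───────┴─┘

Finding the shortest path through the maze:
Path length: 8 steps
Directions: right → right → right → down → right → down → down → down

Solution:

┌─────────┐
│A x x x  │
│ ┌───┐ ╶─┤
│ │   │x x│
│ ╵ ╷ └─┐ │
│   │   │x│
├───┘ ┌─┘ │
│     │  x│
├─────┘ ╷ │
│       │B│
└───────┴─┘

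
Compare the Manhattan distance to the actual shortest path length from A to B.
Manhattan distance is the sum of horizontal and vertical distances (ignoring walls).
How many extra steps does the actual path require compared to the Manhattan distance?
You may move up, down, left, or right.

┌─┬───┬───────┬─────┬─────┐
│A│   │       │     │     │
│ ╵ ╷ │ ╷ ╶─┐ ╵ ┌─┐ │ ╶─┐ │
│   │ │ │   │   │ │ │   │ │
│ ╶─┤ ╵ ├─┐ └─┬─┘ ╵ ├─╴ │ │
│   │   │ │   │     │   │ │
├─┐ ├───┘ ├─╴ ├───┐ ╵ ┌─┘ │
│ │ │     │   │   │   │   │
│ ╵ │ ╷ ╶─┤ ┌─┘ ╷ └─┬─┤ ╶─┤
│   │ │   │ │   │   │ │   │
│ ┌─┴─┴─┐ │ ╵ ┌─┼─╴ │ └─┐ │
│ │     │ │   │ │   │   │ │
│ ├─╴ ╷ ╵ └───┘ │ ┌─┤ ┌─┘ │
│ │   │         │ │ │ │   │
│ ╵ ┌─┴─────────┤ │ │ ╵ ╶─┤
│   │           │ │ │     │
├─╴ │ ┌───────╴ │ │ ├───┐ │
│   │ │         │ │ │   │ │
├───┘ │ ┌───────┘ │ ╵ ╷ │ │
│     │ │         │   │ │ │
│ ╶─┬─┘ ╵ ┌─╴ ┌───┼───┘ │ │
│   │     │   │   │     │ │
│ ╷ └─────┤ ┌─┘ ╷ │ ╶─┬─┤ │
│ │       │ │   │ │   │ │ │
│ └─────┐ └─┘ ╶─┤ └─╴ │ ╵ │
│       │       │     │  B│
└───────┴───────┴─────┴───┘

Manhattan distance: |12 - 0| + |12 - 0| = 24
Actual path length: 44
Extra steps: 44 - 24 = 20

Solution:

┌─┬───┬───────┬─────┬─────┐
│A│↱ ↓│↱ → → ↓│↱ → ↓│↱ → ↓│
│ ╵ ╷ │ ╷ ╶─┐ ╵ ┌─┐ │ ╶─┐ │
│↳ ↑│↓│↑│   │↳ ↑│ │↓│↑ ↰│↓│
│ ╶─┤ ╵ ├─┐ └─┬─┘ ╵ ├─╴ │ │
│   │↳ ↑│ │   │    ↓│↱ ↑│↓│
├─┐ ├───┘ ├─╴ ├───┐ ╵ ┌─┘ │
│ │ │     │   │   │↳ ↑│↓ ↲│
│ ╵ │ ╷ ╶─┤ ┌─┘ ╷ └─┬─┤ ╶─┤
│   │ │   │ │   │   │ │↳ ↓│
│ ┌─┴─┴─┐ │ ╵ ┌─┼─╴ │ └─┐ │
│ │     │ │   │ │   │   │↓│
│ ├─╴ ╷ ╵ └───┘ │ ┌─┤ ┌─┘ │
│ │   │         │ │ │ │↓ ↲│
│ ╵ ┌─┴─────────┤ │ │ ╵ ╶─┤
│   │           │ │ │  ↳ ↓│
├─╴ │ ┌───────╴ │ │ ├───┐ │
│   │ │         │ │ │   │↓│
├───┘ │ ┌───────┘ │ ╵ ╷ │ │
│     │ │         │   │ │↓│
│ ╶─┬─┘ ╵ ┌─╴ ┌───┼───┘ │ │
│   │     │   │   │     │↓│
│ ╷ └─────┤ ┌─┘ ╷ │ ╶─┬─┤ │
│ │       │ │   │ │   │ │↓│
│ └─────┐ └─┘ ╶─┤ └─╴ │ ╵ │
│       │       │     │  B│
└───────┴───────┴─────┴───┘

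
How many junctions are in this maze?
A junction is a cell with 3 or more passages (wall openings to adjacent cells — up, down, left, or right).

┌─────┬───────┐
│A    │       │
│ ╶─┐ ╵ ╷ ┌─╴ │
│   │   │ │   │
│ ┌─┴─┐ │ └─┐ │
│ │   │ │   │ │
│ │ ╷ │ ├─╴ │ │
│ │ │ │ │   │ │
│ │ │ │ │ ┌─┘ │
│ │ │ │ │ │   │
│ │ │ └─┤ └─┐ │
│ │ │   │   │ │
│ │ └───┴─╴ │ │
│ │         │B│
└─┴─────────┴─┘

Checking each cell for number of passages:

Junctions found (3+ passages):
  (0, 4): 3 passages
  (1, 0): 3 passages
  (1, 3): 3 passages
  (1, 6): 3 passages
  (4, 6): 3 passages
Total junctions: 5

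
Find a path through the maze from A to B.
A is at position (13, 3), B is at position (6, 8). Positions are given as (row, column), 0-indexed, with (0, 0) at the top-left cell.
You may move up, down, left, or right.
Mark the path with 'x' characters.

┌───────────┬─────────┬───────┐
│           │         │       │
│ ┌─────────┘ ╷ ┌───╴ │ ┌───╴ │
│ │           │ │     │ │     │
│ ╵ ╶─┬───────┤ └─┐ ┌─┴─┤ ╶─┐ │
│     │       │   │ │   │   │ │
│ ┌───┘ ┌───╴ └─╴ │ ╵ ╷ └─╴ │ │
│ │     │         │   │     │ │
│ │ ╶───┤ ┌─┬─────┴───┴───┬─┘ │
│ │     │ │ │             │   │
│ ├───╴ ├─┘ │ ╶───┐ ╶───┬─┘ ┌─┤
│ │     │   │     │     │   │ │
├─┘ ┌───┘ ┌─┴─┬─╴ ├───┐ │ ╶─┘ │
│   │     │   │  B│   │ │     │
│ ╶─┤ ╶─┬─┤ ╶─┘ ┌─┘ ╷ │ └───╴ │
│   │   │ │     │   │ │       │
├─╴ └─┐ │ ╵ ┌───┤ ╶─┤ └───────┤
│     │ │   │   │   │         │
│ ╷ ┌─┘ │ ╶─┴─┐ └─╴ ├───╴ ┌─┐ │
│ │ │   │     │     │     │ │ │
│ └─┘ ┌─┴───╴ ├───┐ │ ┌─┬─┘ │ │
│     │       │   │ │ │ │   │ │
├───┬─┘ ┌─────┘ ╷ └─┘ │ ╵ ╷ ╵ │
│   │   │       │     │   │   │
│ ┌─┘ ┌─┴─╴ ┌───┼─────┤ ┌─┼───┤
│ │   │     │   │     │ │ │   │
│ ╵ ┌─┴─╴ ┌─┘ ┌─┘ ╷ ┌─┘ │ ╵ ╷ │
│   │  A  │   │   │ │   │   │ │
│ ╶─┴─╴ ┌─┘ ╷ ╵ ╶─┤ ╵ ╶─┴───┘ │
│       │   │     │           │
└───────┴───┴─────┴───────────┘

Finding the shortest path from (13, 3) to (6, 8):
Path length: 24 steps
Directions: down → left → left → left → up → right → up → right → up → right → up → right → right → right → up → left → left → up → right → up → right → right → up → right

Solution:

┌───────────┬─────────┬───────┐
│           │         │       │
│ ┌─────────┘ ╷ ┌───╴ │ ┌───╴ │
│ │           │ │     │ │     │
│ ╵ ╶─┬───────┤ └─┐ ┌─┴─┤ ╶─┐ │
│     │       │   │ │   │   │ │
│ ┌───┘ ┌───╴ └─╴ │ ╵ ╷ └─╴ │ │
│ │     │         │   │     │ │
│ │ ╶───┤ ┌─┬─────┴───┴───┬─┘ │
│ │     │ │ │             │   │
│ ├───╴ ├─┘ │ ╶───┐ ╶───┬─┘ ┌─┤
│ │     │   │     │     │   │ │
├─┘ ┌───┘ ┌─┴─┬─╴ ├───┐ │ ╶─┘ │
│   │     │   │x B│   │ │     │
│ ╶─┤ ╶─┬─┤ ╶─┘ ┌─┘ ╷ │ └───╴ │
│   │   │ │x x x│   │ │       │
├─╴ └─┐ │ ╵ ┌───┤ ╶─┤ └───────┤
│     │ │x x│   │   │         │
│ ╷ ┌─┘ │ ╶─┴─┐ └─╴ ├───╴ ┌─┐ │
│ │ │   │x x x│     │     │ │ │
│ └─┘ ┌─┴───╴ ├───┐ │ ┌─┬─┘ │ │
│     │x x x x│   │ │ │ │   │ │
├───┬─┘ ┌─────┘ ╷ └─┘ │ ╵ ╷ ╵ │
│   │x x│       │     │   │   │
│ ┌─┘ ┌─┴─╴ ┌───┼─────┤ ┌─┼───┤
│ │x x│     │   │     │ │ │   │
│ ╵ ┌─┴─╴ ┌─┘ ┌─┘ ╷ ┌─┘ │ ╵ ╷ │
│x x│  A  │   │   │ │   │   │ │
│ ╶─┴─╴ ┌─┘ ╷ ╵ ╶─┤ ╵ ╶─┴───┘ │
│x x x x│   │     │           │
└───────┴───┴─────┴───────────┘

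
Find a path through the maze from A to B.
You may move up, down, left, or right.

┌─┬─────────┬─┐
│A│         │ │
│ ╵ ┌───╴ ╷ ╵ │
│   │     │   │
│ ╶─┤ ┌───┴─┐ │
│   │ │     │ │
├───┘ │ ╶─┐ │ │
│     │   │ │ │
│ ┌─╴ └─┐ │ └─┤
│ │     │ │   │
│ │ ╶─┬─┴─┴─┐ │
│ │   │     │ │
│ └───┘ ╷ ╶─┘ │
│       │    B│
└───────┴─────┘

Finding the shortest path through the maze:
Path length: 24 steps
Directions: down → right → up → right → right → right → down → left → left → down → down → left → left → down → down → down → right → right → right → up → right → down → right → right

Solution:

┌─┬─────────┬─┐
│A│↱ → → ↓  │ │
│ ╵ ┌───╴ ╷ ╵ │
│↳ ↑│↓ ← ↲│   │
│ ╶─┤ ┌───┴─┐ │
│   │↓│     │ │
├───┘ │ ╶─┐ │ │
│↓ ← ↲│   │ │ │
│ ┌─╴ └─┐ │ └─┤
│↓│     │ │   │
│ │ ╶─┬─┴─┴─┐ │
│↓│   │↱ ↓  │ │
│ └───┘ ╷ ╶─┘ │
│↳ → → ↑│↳ → B│
└───────┴─────┘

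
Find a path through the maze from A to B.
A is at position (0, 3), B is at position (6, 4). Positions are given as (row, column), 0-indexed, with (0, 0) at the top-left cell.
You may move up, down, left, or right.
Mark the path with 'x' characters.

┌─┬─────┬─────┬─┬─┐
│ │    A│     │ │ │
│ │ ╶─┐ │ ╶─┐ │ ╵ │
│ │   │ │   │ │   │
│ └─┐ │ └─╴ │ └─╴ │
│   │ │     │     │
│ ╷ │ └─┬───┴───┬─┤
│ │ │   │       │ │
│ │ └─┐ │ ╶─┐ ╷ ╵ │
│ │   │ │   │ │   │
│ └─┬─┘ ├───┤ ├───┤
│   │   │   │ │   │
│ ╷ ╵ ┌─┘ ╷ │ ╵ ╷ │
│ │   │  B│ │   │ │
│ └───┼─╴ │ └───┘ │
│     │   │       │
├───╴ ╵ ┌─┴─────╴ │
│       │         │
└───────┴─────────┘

Finding the shortest path from (0, 3) to (6, 4):
Path length: 23 steps
Directions: left → left → down → right → down → down → right → down → down → left → down → left → up → left → down → down → right → right → down → right → up → right → up

Solution:

┌─┬─────┬─────┬─┬─┐
│ │x x A│     │ │ │
│ │ ╶─┐ │ ╶─┐ │ ╵ │
│ │x x│ │   │ │   │
│ └─┐ │ └─╴ │ └─╴ │
│   │x│     │     │
│ ╷ │ └─┬───┴───┬─┤
│ │ │x x│       │ │
│ │ └─┐ │ ╶─┐ ╷ ╵ │
│ │   │x│   │ │   │
│ └─┬─┘ ├───┤ ├───┤
│x x│x x│   │ │   │
│ ╷ ╵ ┌─┘ ╷ │ ╵ ╷ │
│x│x x│  B│ │   │ │
│ └───┼─╴ │ └───┘ │
│x x x│x x│       │
├───╴ ╵ ┌─┴─────╴ │
│    x x│         │
└───────┴─────────┘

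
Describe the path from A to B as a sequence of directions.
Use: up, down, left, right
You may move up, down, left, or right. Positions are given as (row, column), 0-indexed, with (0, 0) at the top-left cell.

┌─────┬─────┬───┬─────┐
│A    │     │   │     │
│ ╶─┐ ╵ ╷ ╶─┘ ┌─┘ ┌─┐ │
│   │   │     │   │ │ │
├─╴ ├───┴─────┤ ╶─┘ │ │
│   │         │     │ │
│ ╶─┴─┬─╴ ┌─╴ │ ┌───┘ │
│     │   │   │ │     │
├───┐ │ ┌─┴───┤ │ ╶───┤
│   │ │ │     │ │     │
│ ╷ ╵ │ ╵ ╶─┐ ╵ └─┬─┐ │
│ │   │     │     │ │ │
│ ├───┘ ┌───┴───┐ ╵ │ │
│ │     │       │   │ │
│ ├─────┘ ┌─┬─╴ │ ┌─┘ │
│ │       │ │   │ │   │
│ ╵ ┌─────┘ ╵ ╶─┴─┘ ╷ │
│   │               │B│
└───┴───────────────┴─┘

Finding the path and converting it to directions:
Path through cells: (0,0) → (1,0) → (1,1) → (2,1) → (2,0) → (3,0) → (3,1) → (3,2) → (4,2) → (5,2) → (5,1) → (4,1) → (4,0) → (5,0) → (6,0) → (7,0) → (8,0) → (8,1) → (7,1) → (7,2) → (7,3) → (7,4) → (6,4) → (6,5) → (6,6) → (6,7) → (7,7) → (7,6) → (8,6) → (8,7) → (8,8) → (8,9) → (7,9) → (7,10) → (8,10)
Directions: down, right, down, left, down, right, right, down, down, left, up, left, down, down, down, down, right, up, right, right, right, up, right, right, right, down, left, down, right, right, right, up, right, down

Solution:

┌─────┬─────┬───┬─────┐
│A    │     │   │     │
│ ╶─┐ ╵ ╷ ╶─┘ ┌─┘ ┌─┐ │
│↳ ↓│   │     │   │ │ │
├─╴ ├───┴─────┤ ╶─┘ │ │
│↓ ↲│         │     │ │
│ ╶─┴─┬─╴ ┌─╴ │ ┌───┘ │
│↳ → ↓│   │   │ │     │
├───┐ │ ┌─┴───┤ │ ╶───┤
│↓ ↰│↓│ │     │ │     │
│ ╷ ╵ │ ╵ ╶─┐ ╵ └─┬─┐ │
│↓│↑ ↲│     │     │ │ │
│ ├───┘ ┌───┴───┐ ╵ │ │
│↓│     │↱ → → ↓│   │ │
│ ├─────┘ ┌─┬─╴ │ ┌─┘ │
│↓│↱ → → ↑│ │↓ ↲│ │↱ ↓│
│ ╵ ┌─────┘ ╵ ╶─┴─┘ ╷ │
│↳ ↑│        ↳ → → ↑│B│
└───┴───────────────┴─┘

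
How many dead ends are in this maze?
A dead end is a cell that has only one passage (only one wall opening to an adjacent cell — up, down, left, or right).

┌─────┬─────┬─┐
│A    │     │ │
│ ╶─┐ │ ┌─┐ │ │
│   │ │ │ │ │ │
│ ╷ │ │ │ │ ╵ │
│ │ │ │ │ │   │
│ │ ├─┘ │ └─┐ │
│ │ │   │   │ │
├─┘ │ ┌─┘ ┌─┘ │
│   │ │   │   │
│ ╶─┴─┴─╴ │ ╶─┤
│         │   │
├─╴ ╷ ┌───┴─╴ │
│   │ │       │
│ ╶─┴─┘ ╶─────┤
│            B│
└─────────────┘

Checking each cell for number of passages:

Dead ends found at positions:
  (0, 6)
  (1, 4)
  (2, 2)
  (3, 0)
  (3, 5)
  (4, 2)
  (4, 3)
  (6, 2)
  (7, 6)
Total dead ends: 9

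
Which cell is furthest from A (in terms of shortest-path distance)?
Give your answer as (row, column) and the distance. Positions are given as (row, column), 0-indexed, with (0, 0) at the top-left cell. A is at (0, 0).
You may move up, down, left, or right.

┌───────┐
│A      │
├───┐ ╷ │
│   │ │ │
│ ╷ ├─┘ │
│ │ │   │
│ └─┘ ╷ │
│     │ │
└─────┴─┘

Computing BFS distances from A to all cells:
Furthest cell: (2, 1)
Distance: 13 steps

Path from A to the furthest cell:

┌───────┐
│A → → ↓│
├───┐ ╷ │
│↱ ↓│ │↓│
│ ╷ ├─┘ │
│↑│B│↓ ↲│
│ └─┘ ╷ │
│↑ ← ↲│ │
└─────┴─┘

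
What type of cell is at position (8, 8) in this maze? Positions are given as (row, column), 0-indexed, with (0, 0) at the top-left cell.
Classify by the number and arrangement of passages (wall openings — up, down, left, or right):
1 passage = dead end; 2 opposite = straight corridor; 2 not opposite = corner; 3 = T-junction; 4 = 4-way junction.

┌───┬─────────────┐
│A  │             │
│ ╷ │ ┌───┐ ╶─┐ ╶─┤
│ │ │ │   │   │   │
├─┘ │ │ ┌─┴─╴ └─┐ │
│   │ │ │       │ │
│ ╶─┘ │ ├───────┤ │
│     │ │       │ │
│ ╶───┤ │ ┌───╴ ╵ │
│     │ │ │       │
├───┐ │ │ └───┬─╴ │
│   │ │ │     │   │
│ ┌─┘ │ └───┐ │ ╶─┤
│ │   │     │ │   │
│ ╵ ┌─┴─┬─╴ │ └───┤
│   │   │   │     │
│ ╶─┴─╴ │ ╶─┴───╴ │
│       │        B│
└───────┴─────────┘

Checking cell at (8, 8):
Number of passages: 2
Cell type: corner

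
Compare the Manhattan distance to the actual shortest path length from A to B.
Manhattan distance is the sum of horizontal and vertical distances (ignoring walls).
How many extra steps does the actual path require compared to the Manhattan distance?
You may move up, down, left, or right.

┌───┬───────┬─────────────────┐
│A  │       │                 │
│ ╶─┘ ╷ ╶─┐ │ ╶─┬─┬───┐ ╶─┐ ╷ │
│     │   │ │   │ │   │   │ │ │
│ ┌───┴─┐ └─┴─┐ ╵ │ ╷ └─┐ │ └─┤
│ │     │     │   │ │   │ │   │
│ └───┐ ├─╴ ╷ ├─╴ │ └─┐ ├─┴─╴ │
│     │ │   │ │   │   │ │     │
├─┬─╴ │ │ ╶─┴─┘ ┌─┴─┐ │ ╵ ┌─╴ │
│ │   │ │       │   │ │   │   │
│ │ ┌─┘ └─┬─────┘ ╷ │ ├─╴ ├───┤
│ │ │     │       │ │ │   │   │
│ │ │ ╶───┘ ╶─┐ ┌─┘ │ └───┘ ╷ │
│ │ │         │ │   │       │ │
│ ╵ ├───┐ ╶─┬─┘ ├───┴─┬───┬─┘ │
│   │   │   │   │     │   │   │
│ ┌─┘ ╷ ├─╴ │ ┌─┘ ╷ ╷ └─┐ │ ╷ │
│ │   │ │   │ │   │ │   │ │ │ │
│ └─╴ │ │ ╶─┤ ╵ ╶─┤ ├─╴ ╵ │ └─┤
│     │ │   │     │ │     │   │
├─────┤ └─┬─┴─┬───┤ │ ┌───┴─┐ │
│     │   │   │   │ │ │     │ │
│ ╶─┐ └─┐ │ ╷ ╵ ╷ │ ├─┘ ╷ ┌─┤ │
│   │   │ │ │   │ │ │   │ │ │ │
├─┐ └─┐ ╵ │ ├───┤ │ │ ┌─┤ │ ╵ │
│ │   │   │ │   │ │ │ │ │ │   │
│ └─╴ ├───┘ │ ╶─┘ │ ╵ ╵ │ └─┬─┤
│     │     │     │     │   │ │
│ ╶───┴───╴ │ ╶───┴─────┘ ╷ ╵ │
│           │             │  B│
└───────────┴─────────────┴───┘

Manhattan distance: |14 - 0| + |14 - 0| = 28
Actual path length: 68
Extra steps: 68 - 28 = 40

Solution:

┌───┬───────┬─────────────────┐
│A  │       │                 │
│ ╶─┘ ╷ ╶─┐ │ ╶─┬─┬───┐ ╶─┐ ╷ │
│↓    │   │ │   │ │   │   │ │ │
│ ┌───┴─┐ └─┴─┐ ╵ │ ╷ └─┐ │ └─┤
│↓│     │     │   │ │   │ │   │
│ └───┐ ├─╴ ╷ ├─╴ │ └─┐ ├─┴─╴ │
│↳ → ↓│ │   │ │   │   │ │     │
├─┬─╴ │ │ ╶─┴─┘ ┌─┴─┐ │ ╵ ┌─╴ │
│ │↓ ↲│ │       │   │ │   │   │
│ │ ┌─┘ └─┬─────┘ ╷ │ ├─╴ ├───┤
│ │↓│     │       │ │ │   │   │
│ │ │ ╶───┘ ╶─┐ ┌─┘ │ └───┘ ╷ │
│ │↓│         │ │   │       │ │
│ ╵ ├───┐ ╶─┬─┘ ├───┴─┬───┬─┘ │
│↓ ↲│↱ ↓│   │   │     │   │   │
│ ┌─┘ ╷ ├─╴ │ ┌─┘ ╷ ╷ └─┐ │ ╷ │
│↓│  ↑│↓│   │ │   │ │   │ │ │ │
│ └─╴ │ │ ╶─┤ ╵ ╶─┤ ├─╴ ╵ │ └─┤
│↳ → ↑│↓│   │     │ │     │   │
├─────┤ └─┬─┴─┬───┤ │ ┌───┴─┐ │
│↓ ← ↰│↳ ↓│↱ ↓│↱ ↓│ │ │     │ │
│ ╶─┐ └─┐ │ ╷ ╵ ╷ │ ├─┘ ╷ ┌─┤ │
│↳ ↓│↑ ↰│↓│↑│↳ ↑│↓│ │   │ │ │ │
├─┐ └─┐ ╵ │ ├───┤ │ │ ┌─┤ │ ╵ │
│ │↳ ↓│↑ ↲│↑│   │↓│ │ │ │ │   │
│ └─╴ ├───┘ │ ╶─┘ │ ╵ ╵ │ └─┬─┤
│↓ ← ↲│    ↑│↓ ← ↲│     │↱ ↓│ │
│ ╶───┴───╴ │ ╶───┴─────┘ ╷ ╵ │
│↳ → → → → ↑│↳ → → → → → ↑│↳ B│
└───────────┴─────────────┴───┘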